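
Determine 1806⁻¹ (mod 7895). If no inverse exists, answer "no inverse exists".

Run Euclid on (7895, 1806):
7895 = 4·1806 + 671
1806 = 2·671 + 464
671 = 1·464 + 207
464 = 2·207 + 50
207 = 4·50 + 7
50 = 7·7 + 1
7 = 7·1 + 0
gcd = 1, so the inverse exists. Back-substitute:
1 = 50 − 7·7
1 = −7·207 + 29·50
1 = 29·464 − 65·207
1 = −65·671 + 94·464
1 = 94·1806 − 253·671
1 = −253·7895 + 1106·1806
So 1806·1106 ≡ 1 (mod 7895).

1106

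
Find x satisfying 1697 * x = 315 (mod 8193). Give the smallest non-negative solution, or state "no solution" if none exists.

First find gcd(1697, 8193):
8193 = 4*1697 + 1405
1697 = 1*1405 + 292
1405 = 4*292 + 237
292 = 1*237 + 55
237 = 4*55 + 17
55 = 3*17 + 4
17 = 4*4 + 1
4 = 4*1 + 0
gcd = 1, so a unique solution mod 8193 exists.
Back-substitute for the Bézout coefficients:
1 = 17 − 4·4
1 = −4·55 + 13·17
1 = 13·237 − 56·55
1 = −56·292 + 69·237
1 = 69·1405 − 332·292
1 = −332·1697 + 401·1405
1 = 401·8193 − 1936·1697
So 1697·(-1936) ≡ 1 (mod 8193), giving 1697⁻¹ ≡ 6257.
x ≡ 1697⁻¹·315 ≡ 6257·315 ≡ 4635 (mod 8193).

4635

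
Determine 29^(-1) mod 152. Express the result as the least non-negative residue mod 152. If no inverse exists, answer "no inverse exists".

21

Extended Euclidean algorithm:
152 = 5×29 + 7
29 = 4×7 + 1
7 = 7×1 + 0
Since gcd(29, 152) = 1, back-substitute to write 1 as a combination:
1 = 29 − 4·7
1 = −4·152 + 21·29
So 29·21 ≡ 1 (mod 152).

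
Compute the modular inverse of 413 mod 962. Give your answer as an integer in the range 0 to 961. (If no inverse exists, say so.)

771

Extended Euclidean algorithm:
962 = 2·413 + 136
413 = 3·136 + 5
136 = 27·5 + 1
5 = 5·1 + 0
Since gcd(413, 962) = 1, back-substitute to write 1 as a combination:
1 = 136 − 27·5
1 = −27·413 + 82·136
1 = 82·962 − 191·413
Thus 413·(-191) ≡ 1 (mod 962); reducing, -191 mod 962 = 771.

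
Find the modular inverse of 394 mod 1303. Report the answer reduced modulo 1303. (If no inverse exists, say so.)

Extended Euclidean algorithm:
1303 = 3·394 + 121
394 = 3·121 + 31
121 = 3·31 + 28
31 = 1·28 + 3
28 = 9·3 + 1
3 = 3·1 + 0
Since gcd(394, 1303) = 1, back-substitute to write 1 as a combination:
1 = 28 − 9·3
1 = −9·31 + 10·28
1 = 10·121 − 39·31
1 = −39·394 + 127·121
1 = 127·1303 − 420·394
Hence 394⁻¹ ≡ -420 ≡ 883 (mod 1303).

883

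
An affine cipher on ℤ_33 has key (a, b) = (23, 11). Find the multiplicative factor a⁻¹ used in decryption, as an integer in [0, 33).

Run Euclid on (33, 23):
33 = 1×23 + 10
23 = 2×10 + 3
10 = 3×3 + 1
3 = 3×1 + 0
gcd = 1, so the inverse exists. Back-substitute:
1 = 10 − 3·3
1 = −3·23 + 7·10
1 = 7·33 − 10·23
So 23·(-10) ≡ 1 (mod 33), and -10 ≡ 23 (mod 33).

23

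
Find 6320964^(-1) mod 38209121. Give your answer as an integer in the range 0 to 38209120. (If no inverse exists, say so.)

Run Euclid on (38209121, 6320964):
38209121 = 6·6320964 + 283337
6320964 = 22·283337 + 87550
283337 = 3·87550 + 20687
87550 = 4·20687 + 4802
20687 = 4·4802 + 1479
4802 = 3·1479 + 365
1479 = 4·365 + 19
365 = 19·19 + 4
19 = 4·4 + 3
4 = 1·3 + 1
3 = 3·1 + 0
gcd = 1, so the inverse exists. Back-substitute:
1 = 4 − 3
1 = −19 + 5·4
1 = 5·365 − 96·19
1 = −96·1479 + 389·365
1 = 389·4802 − 1263·1479
1 = −1263·20687 + 5441·4802
1 = 5441·87550 − 23027·20687
1 = −23027·283337 + 74522·87550
1 = 74522·6320964 − 1662511·283337
1 = −1662511·38209121 + 10049588·6320964
So 6320964·10049588 ≡ 1 (mod 38209121).

10049588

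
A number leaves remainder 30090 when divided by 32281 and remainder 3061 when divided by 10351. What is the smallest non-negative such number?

204756192

Write x = 30090 + 32281·k. Then 32281·k ≡ 3061 − 30090 ≡ 4024 (mod 10351).
Need 32281⁻¹ mod 10351. Extended Euclid on (10351, 1228):
10351 = 8·1228 + 527
1228 = 2·527 + 174
527 = 3·174 + 5
174 = 34·5 + 4
5 = 1·4 + 1
4 = 4·1 + 0
Back-substitute:
1 = 5 − 4
1 = −174 + 35·5
1 = 35·527 − 106·174
1 = −106·1228 + 247·527
1 = 247·10351 − 2082·1228
32281⁻¹ ≡ 8269 (mod 10351), so k ≡ 8269·4024 ≡ 6342 (mod 10351).
x = 30090 + 32281·6342 = 204756192.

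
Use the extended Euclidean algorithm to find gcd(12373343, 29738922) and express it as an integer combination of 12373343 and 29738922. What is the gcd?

Repeated division:
29738922 = 2*12373343 + 4992236
12373343 = 2*4992236 + 2388871
4992236 = 2*2388871 + 214494
2388871 = 11*214494 + 29437
214494 = 7*29437 + 8435
29437 = 3*8435 + 4132
8435 = 2*4132 + 171
4132 = 24*171 + 28
171 = 6*28 + 3
28 = 9*3 + 1
3 = 3*1 + 0
gcd(12373343, 29738922) = 1.
Back-substituting:
1 = 28 − 9·3
1 = −9·171 + 55·28
1 = 55·4132 − 1329·171
1 = −1329·8435 + 2713·4132
1 = 2713·29437 − 9468·8435
1 = −9468·214494 + 68989·29437
1 = 68989·2388871 − 768347·214494
1 = −768347·4992236 + 1605683·2388871
1 = 1605683·12373343 − 3979713·4992236
1 = −3979713·29738922 + 9565109·12373343
So 1 = (-3979713)·29738922 + (9565109)·12373343.

1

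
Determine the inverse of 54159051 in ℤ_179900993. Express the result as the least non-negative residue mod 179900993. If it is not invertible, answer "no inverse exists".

52896695

Run Euclid on (179900993, 54159051):
179900993 = 3*54159051 + 17423840
54159051 = 3*17423840 + 1887531
17423840 = 9*1887531 + 436061
1887531 = 4*436061 + 143287
436061 = 3*143287 + 6200
143287 = 23*6200 + 687
6200 = 9*687 + 17
687 = 40*17 + 7
17 = 2*7 + 3
7 = 2*3 + 1
3 = 3*1 + 0
gcd = 1, so the inverse exists. Back-substitute:
1 = 7 − 2·3
1 = −2·17 + 5·7
1 = 5·687 − 202·17
1 = −202·6200 + 1823·687
1 = 1823·143287 − 42131·6200
1 = −42131·436061 + 128216·143287
1 = 128216·1887531 − 554995·436061
1 = −554995·17423840 + 5123171·1887531
1 = 5123171·54159051 − 15924508·17423840
1 = −15924508·179900993 + 52896695·54159051
So 54159051·52896695 ≡ 1 (mod 179900993).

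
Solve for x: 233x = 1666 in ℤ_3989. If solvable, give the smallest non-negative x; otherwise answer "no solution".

First find gcd(233, 3989):
3989 = 17*233 + 28
233 = 8*28 + 9
28 = 3*9 + 1
9 = 9*1 + 0
gcd = 1, so a unique solution mod 3989 exists.
Back-substitute for the Bézout coefficients:
1 = 28 − 3·9
1 = −3·233 + 25·28
1 = 25·3989 − 428·233
So 233·(-428) ≡ 1 (mod 3989), giving 233⁻¹ ≡ 3561.
x ≡ 233⁻¹·1666 ≡ 3561·1666 ≡ 983 (mod 3989).

983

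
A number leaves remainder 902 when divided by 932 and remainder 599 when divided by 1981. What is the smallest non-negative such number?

Write x = 902 + 932·k. Then 932·k ≡ 599 − 902 ≡ 1678 (mod 1981).
Need 932⁻¹ mod 1981. Extended Euclid on (1981, 932):
1981 = 2×932 + 117
932 = 7×117 + 113
117 = 1×113 + 4
113 = 28×4 + 1
4 = 4×1 + 0
Back-substitute:
1 = 113 − 28·4
1 = −28·117 + 29·113
1 = 29·932 − 231·117
1 = −231·1981 + 491·932
932⁻¹ ≡ 491 (mod 1981), so k ≡ 491·1678 ≡ 1783 (mod 1981).
x = 902 + 932·1783 = 1662658.

1662658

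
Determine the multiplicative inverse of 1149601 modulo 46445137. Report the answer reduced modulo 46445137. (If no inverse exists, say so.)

7658310

gcd(46445137, 1149601) by repeated division:
46445137 = 40*1149601 + 461097
1149601 = 2*461097 + 227407
461097 = 2*227407 + 6283
227407 = 36*6283 + 1219
6283 = 5*1219 + 188
1219 = 6*188 + 91
188 = 2*91 + 6
91 = 15*6 + 1
6 = 6*1 + 0
Since gcd(1149601, 46445137) = 1, back-substitute to write 1 as a combination:
1 = 91 − 15·6
1 = −15·188 + 31·91
1 = 31·1219 − 201·188
1 = −201·6283 + 1036·1219
1 = 1036·227407 − 37497·6283
1 = −37497·461097 + 76030·227407
1 = 76030·1149601 − 189557·461097
1 = −189557·46445137 + 7658310·1149601
So 1149601·7658310 ≡ 1 (mod 46445137).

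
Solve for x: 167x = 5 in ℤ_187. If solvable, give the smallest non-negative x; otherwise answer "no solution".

140

First find gcd(167, 187):
187 = 1·167 + 20
167 = 8·20 + 7
20 = 2·7 + 6
7 = 1·6 + 1
6 = 6·1 + 0
gcd = 1, so a unique solution mod 187 exists.
Back-substitute for the Bézout coefficients:
1 = 7 − 6
1 = −20 + 3·7
1 = 3·167 − 25·20
1 = −25·187 + 28·167
So 167·(28) ≡ 1 (mod 187), giving 167⁻¹ ≡ 28.
x ≡ 167⁻¹·5 ≡ 28·5 ≡ 140 (mod 187).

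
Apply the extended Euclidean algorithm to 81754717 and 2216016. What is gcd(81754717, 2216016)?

11

Euclidean algorithm:
81754717 = 36·2216016 + 1978141
2216016 = 1·1978141 + 237875
1978141 = 8·237875 + 75141
237875 = 3·75141 + 12452
75141 = 6·12452 + 429
12452 = 29·429 + 11
429 = 39·11 + 0
gcd(81754717, 2216016) = 11.
Back-substituting:
11 = 12452 − 29·429
11 = −29·75141 + 175·12452
11 = 175·237875 − 554·75141
11 = −554·1978141 + 4607·237875
11 = 4607·2216016 − 5161·1978141
11 = −5161·81754717 + 190403·2216016
So 11 = (-5161)·81754717 + (190403)·2216016.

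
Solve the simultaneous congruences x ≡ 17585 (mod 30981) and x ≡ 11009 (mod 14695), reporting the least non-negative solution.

101759189

Write x = 17585 + 30981·k. Then 30981·k ≡ 11009 − 17585 ≡ 8119 (mod 14695).
Need 30981⁻¹ mod 14695. Extended Euclid on (14695, 1591):
14695 = 9*1591 + 376
1591 = 4*376 + 87
376 = 4*87 + 28
87 = 3*28 + 3
28 = 9*3 + 1
3 = 3*1 + 0
Back-substitute:
1 = 28 − 9·3
1 = −9·87 + 28·28
1 = 28·376 − 121·87
1 = −121·1591 + 512·376
1 = 512·14695 − 4729·1591
30981⁻¹ ≡ 9966 (mod 14695), so k ≡ 9966·8119 ≡ 3284 (mod 14695).
x = 17585 + 30981·3284 = 101759189.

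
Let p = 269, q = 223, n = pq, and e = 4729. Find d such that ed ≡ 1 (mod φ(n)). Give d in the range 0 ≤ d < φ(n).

11713

φ(n) = (p−1)(q−1) = 268·222 = 59496.
Need d with 4729·d ≡ 1 (mod 59496). Apply the extended Euclidean algorithm:
59496 = 12*4729 + 2748
4729 = 1*2748 + 1981
2748 = 1*1981 + 767
1981 = 2*767 + 447
767 = 1*447 + 320
447 = 1*320 + 127
320 = 2*127 + 66
127 = 1*66 + 61
66 = 1*61 + 5
61 = 12*5 + 1
5 = 5*1 + 0
Back-substitute:
1 = 61 − 12·5
1 = −12·66 + 13·61
1 = 13·127 − 25·66
1 = −25·320 + 63·127
1 = 63·447 − 88·320
1 = −88·767 + 151·447
1 = 151·1981 − 390·767
1 = −390·2748 + 541·1981
1 = 541·4729 − 931·2748
1 = −931·59496 + 11713·4729
So 4729·11713 ≡ 1 (mod 59496), hence d = 11713.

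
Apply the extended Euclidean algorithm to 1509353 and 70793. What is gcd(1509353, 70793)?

1

Euclidean algorithm:
1509353 = 21*70793 + 22700
70793 = 3*22700 + 2693
22700 = 8*2693 + 1156
2693 = 2*1156 + 381
1156 = 3*381 + 13
381 = 29*13 + 4
13 = 3*4 + 1
4 = 4*1 + 0
gcd(1509353, 70793) = 1.
Working backward:
1 = 13 − 3·4
1 = −3·381 + 88·13
1 = 88·1156 − 267·381
1 = −267·2693 + 622·1156
1 = 622·22700 − 5243·2693
1 = −5243·70793 + 16351·22700
1 = 16351·1509353 − 348614·70793
So 1 = (16351)·1509353 + (-348614)·70793.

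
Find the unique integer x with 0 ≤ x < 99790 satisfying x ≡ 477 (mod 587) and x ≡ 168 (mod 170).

Write x = 477 + 587·k. Then 587·k ≡ 168 − 477 ≡ 31 (mod 170).
Need 587⁻¹ mod 170. Extended Euclid on (170, 77):
170 = 2·77 + 16
77 = 4·16 + 13
16 = 1·13 + 3
13 = 4·3 + 1
3 = 3·1 + 0
Back-substitute:
1 = 13 − 4·3
1 = −4·16 + 5·13
1 = 5·77 − 24·16
1 = −24·170 + 53·77
587⁻¹ ≡ 53 (mod 170), so k ≡ 53·31 ≡ 113 (mod 170).
x = 477 + 587·113 = 66808.

66808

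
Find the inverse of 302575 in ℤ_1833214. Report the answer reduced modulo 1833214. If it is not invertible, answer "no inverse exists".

gcd(1833214, 302575) by repeated division:
1833214 = 6*302575 + 17764
302575 = 17*17764 + 587
17764 = 30*587 + 154
587 = 3*154 + 125
154 = 1*125 + 29
125 = 4*29 + 9
29 = 3*9 + 2
9 = 4*2 + 1
2 = 2*1 + 0
Since gcd(302575, 1833214) = 1, back-substitute to write 1 as a combination:
1 = 9 − 4·2
1 = −4·29 + 13·9
1 = 13·125 − 56·29
1 = −56·154 + 69·125
1 = 69·587 − 263·154
1 = −263·17764 + 7959·587
1 = 7959·302575 − 135566·17764
1 = −135566·1833214 + 821355·302575
So 302575·821355 ≡ 1 (mod 1833214).

821355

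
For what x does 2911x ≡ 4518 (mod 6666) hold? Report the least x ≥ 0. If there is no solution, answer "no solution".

2880

First find gcd(2911, 6666):
6666 = 2*2911 + 844
2911 = 3*844 + 379
844 = 2*379 + 86
379 = 4*86 + 35
86 = 2*35 + 16
35 = 2*16 + 3
16 = 5*3 + 1
3 = 3*1 + 0
gcd = 1, so a unique solution mod 6666 exists.
Back-substitute for the Bézout coefficients:
1 = 16 − 5·3
1 = −5·35 + 11·16
1 = 11·86 − 27·35
1 = −27·379 + 119·86
1 = 119·844 − 265·379
1 = −265·2911 + 914·844
1 = 914·6666 − 2093·2911
So 2911·(-2093) ≡ 1 (mod 6666), giving 2911⁻¹ ≡ 4573.
x ≡ 2911⁻¹·4518 ≡ 4573·4518 ≡ 2880 (mod 6666).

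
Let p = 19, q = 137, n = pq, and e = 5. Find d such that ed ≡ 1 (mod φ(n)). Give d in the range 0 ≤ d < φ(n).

1469

φ(n) = (p−1)(q−1) = 18·136 = 2448.
Need d with 5·d ≡ 1 (mod 2448). Apply the extended Euclidean algorithm:
2448 = 489*5 + 3
5 = 1*3 + 2
3 = 1*2 + 1
2 = 2*1 + 0
Back-substitute:
1 = 3 − 2
1 = −5 + 2·3
1 = 2·2448 − 979·5
So 5·(-979) ≡ 1 (mod 2448), hence d ≡ -979 ≡ 1469 (mod 2448).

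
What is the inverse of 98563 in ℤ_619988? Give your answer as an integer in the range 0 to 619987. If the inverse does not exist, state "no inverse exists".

gcd(619988, 98563) by repeated division:
619988 = 6*98563 + 28610
98563 = 3*28610 + 12733
28610 = 2*12733 + 3144
12733 = 4*3144 + 157
3144 = 20*157 + 4
157 = 39*4 + 1
4 = 4*1 + 0
gcd = 1, so the inverse exists. Back-substitute:
1 = 157 − 39·4
1 = −39·3144 + 781·157
1 = 781·12733 − 3163·3144
1 = −3163·28610 + 7107·12733
1 = 7107·98563 − 24484·28610
1 = −24484·619988 + 154011·98563
So 98563·154011 ≡ 1 (mod 619988).

154011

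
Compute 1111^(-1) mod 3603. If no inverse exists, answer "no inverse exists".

814

Run Euclid on (3603, 1111):
3603 = 3*1111 + 270
1111 = 4*270 + 31
270 = 8*31 + 22
31 = 1*22 + 9
22 = 2*9 + 4
9 = 2*4 + 1
4 = 4*1 + 0
Since gcd(1111, 3603) = 1, back-substitute to write 1 as a combination:
1 = 9 − 2·4
1 = −2·22 + 5·9
1 = 5·31 − 7·22
1 = −7·270 + 61·31
1 = 61·1111 − 251·270
1 = −251·3603 + 814·1111
So 1111·814 ≡ 1 (mod 3603).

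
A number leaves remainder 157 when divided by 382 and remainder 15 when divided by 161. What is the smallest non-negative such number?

1303

Write x = 157 + 382·k. Then 382·k ≡ 15 − 157 ≡ 19 (mod 161).
Need 382⁻¹ mod 161. Extended Euclid on (161, 60):
161 = 2·60 + 41
60 = 1·41 + 19
41 = 2·19 + 3
19 = 6·3 + 1
3 = 3·1 + 0
Back-substitute:
1 = 19 − 6·3
1 = −6·41 + 13·19
1 = 13·60 − 19·41
1 = −19·161 + 51·60
382⁻¹ ≡ 51 (mod 161), so k ≡ 51·19 ≡ 3 (mod 161).
x = 157 + 382·3 = 1303.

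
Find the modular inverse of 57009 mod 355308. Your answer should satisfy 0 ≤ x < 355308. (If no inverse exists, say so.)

no inverse exists

Compute gcd(57009, 355308):
355308 = 6*57009 + 13254
57009 = 4*13254 + 3993
13254 = 3*3993 + 1275
3993 = 3*1275 + 168
1275 = 7*168 + 99
168 = 1*99 + 69
99 = 1*69 + 30
69 = 2*30 + 9
30 = 3*9 + 3
9 = 3*3 + 0
Since gcd = 3 > 1, 57009 is not a unit mod 355308.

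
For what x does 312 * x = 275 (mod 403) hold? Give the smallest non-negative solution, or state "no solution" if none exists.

no solution

gcd(312, 403):
403 = 1×312 + 91
312 = 3×91 + 39
91 = 2×39 + 13
39 = 3×13 + 0
gcd = 13, but 13 ∤ 275, so the congruence has no solution.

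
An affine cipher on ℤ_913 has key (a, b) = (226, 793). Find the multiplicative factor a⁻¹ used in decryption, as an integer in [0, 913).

Apply the Euclidean algorithm to 913 and 226:
913 = 4·226 + 9
226 = 25·9 + 1
9 = 9·1 + 0
gcd = 1, so the inverse exists. Back-substitute:
1 = 226 − 25·9
1 = −25·913 + 101·226
So 226·101 ≡ 1 (mod 913).

101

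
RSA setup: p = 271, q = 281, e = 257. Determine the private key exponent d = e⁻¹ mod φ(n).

30593

φ(n) = (p−1)(q−1) = 270·280 = 75600.
Need d with 257·d ≡ 1 (mod 75600). Apply the extended Euclidean algorithm:
75600 = 294·257 + 42
257 = 6·42 + 5
42 = 8·5 + 2
5 = 2·2 + 1
2 = 2·1 + 0
Back-substitute:
1 = 5 − 2·2
1 = −2·42 + 17·5
1 = 17·257 − 104·42
1 = −104·75600 + 30593·257
So 257·30593 ≡ 1 (mod 75600), hence d = 30593.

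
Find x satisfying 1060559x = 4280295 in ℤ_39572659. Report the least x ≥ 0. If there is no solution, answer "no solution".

26470420

First find gcd(1060559, 39572659):
39572659 = 37·1060559 + 331976
1060559 = 3·331976 + 64631
331976 = 5·64631 + 8821
64631 = 7·8821 + 2884
8821 = 3·2884 + 169
2884 = 17·169 + 11
169 = 15·11 + 4
11 = 2·4 + 3
4 = 1·3 + 1
3 = 3·1 + 0
gcd = 1, so a unique solution mod 39572659 exists.
Back-substitute for the Bézout coefficients:
1 = 4 − 3
1 = −11 + 3·4
1 = 3·169 − 46·11
1 = −46·2884 + 785·169
1 = 785·8821 − 2401·2884
1 = −2401·64631 + 17592·8821
1 = 17592·331976 − 90361·64631
1 = −90361·1060559 + 288675·331976
1 = 288675·39572659 − 10771336·1060559
So 1060559·(-10771336) ≡ 1 (mod 39572659), giving 1060559⁻¹ ≡ 28801323.
x ≡ 1060559⁻¹·4280295 ≡ 28801323·4280295 ≡ 26470420 (mod 39572659).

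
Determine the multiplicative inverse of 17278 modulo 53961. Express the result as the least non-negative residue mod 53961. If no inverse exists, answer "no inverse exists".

Apply the Euclidean algorithm to 53961 and 17278:
53961 = 3*17278 + 2127
17278 = 8*2127 + 262
2127 = 8*262 + 31
262 = 8*31 + 14
31 = 2*14 + 3
14 = 4*3 + 2
3 = 1*2 + 1
2 = 2*1 + 0
Since gcd(17278, 53961) = 1, back-substitute to write 1 as a combination:
1 = 3 − 2
1 = −14 + 5·3
1 = 5·31 − 11·14
1 = −11·262 + 93·31
1 = 93·2127 − 755·262
1 = −755·17278 + 6133·2127
1 = 6133·53961 − 19154·17278
So 17278·(-19154) ≡ 1 (mod 53961), and -19154 ≡ 34807 (mod 53961).

34807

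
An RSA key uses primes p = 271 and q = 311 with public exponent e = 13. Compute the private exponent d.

φ(n) = (p−1)(q−1) = 270·310 = 83700.
Need d with 13·d ≡ 1 (mod 83700). Apply the extended Euclidean algorithm:
83700 = 6438·13 + 6
13 = 2·6 + 1
6 = 6·1 + 0
Back-substitute:
1 = 13 − 2·6
1 = −2·83700 + 12877·13
So 13·12877 ≡ 1 (mod 83700), hence d = 12877.

12877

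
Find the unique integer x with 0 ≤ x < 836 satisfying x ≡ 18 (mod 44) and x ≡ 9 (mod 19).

370

Write x = 18 + 44·k. Then 44·k ≡ 9 − 18 ≡ 10 (mod 19).
Need 44⁻¹ mod 19. Extended Euclid on (19, 6):
19 = 3·6 + 1
6 = 6·1 + 0
Back-substitute:
1 = 19 − 3·6
44⁻¹ ≡ 16 (mod 19), so k ≡ 16·10 ≡ 8 (mod 19).
x = 18 + 44·8 = 370.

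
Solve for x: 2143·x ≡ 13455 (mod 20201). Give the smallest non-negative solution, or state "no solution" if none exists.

12355

First find gcd(2143, 20201):
20201 = 9*2143 + 914
2143 = 2*914 + 315
914 = 2*315 + 284
315 = 1*284 + 31
284 = 9*31 + 5
31 = 6*5 + 1
5 = 5*1 + 0
gcd = 1, so a unique solution mod 20201 exists.
Back-substitute for the Bézout coefficients:
1 = 31 − 6·5
1 = −6·284 + 55·31
1 = 55·315 − 61·284
1 = −61·914 + 177·315
1 = 177·2143 − 415·914
1 = −415·20201 + 3912·2143
So 2143·(3912) ≡ 1 (mod 20201), giving 2143⁻¹ ≡ 3912.
x ≡ 2143⁻¹·13455 ≡ 3912·13455 ≡ 12355 (mod 20201).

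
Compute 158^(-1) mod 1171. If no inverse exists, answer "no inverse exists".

126

Extended Euclidean algorithm:
1171 = 7·158 + 65
158 = 2·65 + 28
65 = 2·28 + 9
28 = 3·9 + 1
9 = 9·1 + 0
Since gcd(158, 1171) = 1, back-substitute to write 1 as a combination:
1 = 28 − 3·9
1 = −3·65 + 7·28
1 = 7·158 − 17·65
1 = −17·1171 + 126·158
So 158·126 ≡ 1 (mod 1171).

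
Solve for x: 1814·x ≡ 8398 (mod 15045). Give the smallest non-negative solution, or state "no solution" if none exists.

First find gcd(1814, 15045):
15045 = 8·1814 + 533
1814 = 3·533 + 215
533 = 2·215 + 103
215 = 2·103 + 9
103 = 11·9 + 4
9 = 2·4 + 1
4 = 4·1 + 0
gcd = 1, so a unique solution mod 15045 exists.
Back-substitute for the Bézout coefficients:
1 = 9 − 2·4
1 = −2·103 + 23·9
1 = 23·215 − 48·103
1 = −48·533 + 119·215
1 = 119·1814 − 405·533
1 = −405·15045 + 3359·1814
So 1814·(3359) ≡ 1 (mod 15045), giving 1814⁻¹ ≡ 3359.
x ≡ 1814⁻¹·8398 ≡ 3359·8398 ≡ 14552 (mod 15045).

14552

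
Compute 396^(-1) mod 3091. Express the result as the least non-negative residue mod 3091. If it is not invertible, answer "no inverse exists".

no inverse exists

Compute gcd(396, 3091):
3091 = 7*396 + 319
396 = 1*319 + 77
319 = 4*77 + 11
77 = 7*11 + 0
gcd(396, 3091) = 11 ≠ 1, so 396 has no multiplicative inverse modulo 3091.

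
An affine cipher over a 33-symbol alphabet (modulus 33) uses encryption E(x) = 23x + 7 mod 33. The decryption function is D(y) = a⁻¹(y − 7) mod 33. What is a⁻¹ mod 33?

gcd(33, 23) by repeated division:
33 = 1*23 + 10
23 = 2*10 + 3
10 = 3*3 + 1
3 = 3*1 + 0
Since gcd(23, 33) = 1, back-substitute to write 1 as a combination:
1 = 10 − 3·3
1 = −3·23 + 7·10
1 = 7·33 − 10·23
Hence 23⁻¹ ≡ -10 ≡ 23 (mod 33).

23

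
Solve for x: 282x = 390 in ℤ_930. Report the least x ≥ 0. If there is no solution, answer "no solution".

130

First find gcd(282, 930):
930 = 3*282 + 84
282 = 3*84 + 30
84 = 2*30 + 24
30 = 1*24 + 6
24 = 4*6 + 0
gcd = 6 and 6 | 390, so solutions exist. Divide through by 6: 47x ≡ 65 (mod 155).
Now find 47⁻¹ mod 155:
155 = 3·47 + 14
47 = 3·14 + 5
14 = 2·5 + 4
5 = 1·4 + 1
4 = 4·1 + 0
Back-substitute:
1 = 5 − 4
1 = −14 + 3·5
1 = 3·47 − 10·14
1 = −10·155 + 33·47
So 47⁻¹ ≡ 33 (mod 155).
Then x ≡ 33·65 ≡ 130 (mod 155); the smallest non-negative solution is x = 130.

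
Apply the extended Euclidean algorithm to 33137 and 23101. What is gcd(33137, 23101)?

Apply Euclid's algorithm to 33137 and 23101:
33137 = 1·23101 + 10036
23101 = 2·10036 + 3029
10036 = 3·3029 + 949
3029 = 3·949 + 182
949 = 5·182 + 39
182 = 4·39 + 26
39 = 1·26 + 13
26 = 2·13 + 0
gcd(33137, 23101) = 13.
Express as a combination:
13 = 39 − 26
13 = −182 + 5·39
13 = 5·949 − 26·182
13 = −26·3029 + 83·949
13 = 83·10036 − 275·3029
13 = −275·23101 + 633·10036
13 = 633·33137 − 908·23101
So 13 = (633)·33137 + (-908)·23101.

13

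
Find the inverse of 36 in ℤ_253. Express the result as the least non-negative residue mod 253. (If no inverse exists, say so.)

246

Extended Euclidean algorithm:
253 = 7*36 + 1
36 = 36*1 + 0
gcd = 1, so the inverse exists. Back-substitute:
1 = 253 − 7·36
Hence 36⁻¹ ≡ -7 ≡ 246 (mod 253).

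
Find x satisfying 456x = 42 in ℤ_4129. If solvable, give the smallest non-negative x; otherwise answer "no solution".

1141

First find gcd(456, 4129):
4129 = 9×456 + 25
456 = 18×25 + 6
25 = 4×6 + 1
6 = 6×1 + 0
gcd = 1, so a unique solution mod 4129 exists.
Back-substitute for the Bézout coefficients:
1 = 25 − 4·6
1 = −4·456 + 73·25
1 = 73·4129 − 661·456
So 456·(-661) ≡ 1 (mod 4129), giving 456⁻¹ ≡ 3468.
x ≡ 456⁻¹·42 ≡ 3468·42 ≡ 1141 (mod 4129).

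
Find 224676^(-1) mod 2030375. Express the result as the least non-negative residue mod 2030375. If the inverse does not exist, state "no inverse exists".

924701

Apply the Euclidean algorithm to 2030375 and 224676:
2030375 = 9×224676 + 8291
224676 = 27×8291 + 819
8291 = 10×819 + 101
819 = 8×101 + 11
101 = 9×11 + 2
11 = 5×2 + 1
2 = 2×1 + 0
The gcd is 1. Working backward:
1 = 11 − 5·2
1 = −5·101 + 46·11
1 = 46·819 − 373·101
1 = −373·8291 + 3776·819
1 = 3776·224676 − 102325·8291
1 = −102325·2030375 + 924701·224676
So 224676·924701 ≡ 1 (mod 2030375).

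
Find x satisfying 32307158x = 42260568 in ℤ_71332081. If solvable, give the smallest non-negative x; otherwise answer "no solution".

First find gcd(32307158, 71332081):
71332081 = 2*32307158 + 6717765
32307158 = 4*6717765 + 5436098
6717765 = 1*5436098 + 1281667
5436098 = 4*1281667 + 309430
1281667 = 4*309430 + 43947
309430 = 7*43947 + 1801
43947 = 24*1801 + 723
1801 = 2*723 + 355
723 = 2*355 + 13
355 = 27*13 + 4
13 = 3*4 + 1
4 = 4*1 + 0
gcd = 1, so a unique solution mod 71332081 exists.
Back-substitute for the Bézout coefficients:
1 = 13 − 3·4
1 = −3·355 + 82·13
1 = 82·723 − 167·355
1 = −167·1801 + 416·723
1 = 416·43947 − 10151·1801
1 = −10151·309430 + 71473·43947
1 = 71473·1281667 − 296043·309430
1 = −296043·5436098 + 1255645·1281667
1 = 1255645·6717765 − 1551688·5436098
1 = −1551688·32307158 + 7462397·6717765
1 = 7462397·71332081 − 16476482·32307158
So 32307158·(-16476482) ≡ 1 (mod 71332081), giving 32307158⁻¹ ≡ 54855599.
x ≡ 32307158⁻¹·42260568 ≡ 54855599·42260568 ≡ 52764808 (mod 71332081).

52764808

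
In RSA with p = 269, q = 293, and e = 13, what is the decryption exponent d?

60197

φ(n) = (p−1)(q−1) = 268·292 = 78256.
Need d with 13·d ≡ 1 (mod 78256). Apply the extended Euclidean algorithm:
78256 = 6019×13 + 9
13 = 1×9 + 4
9 = 2×4 + 1
4 = 4×1 + 0
Back-substitute:
1 = 9 − 2·4
1 = −2·13 + 3·9
1 = 3·78256 − 18059·13
So 13·(-18059) ≡ 1 (mod 78256), hence d ≡ -18059 ≡ 60197 (mod 78256).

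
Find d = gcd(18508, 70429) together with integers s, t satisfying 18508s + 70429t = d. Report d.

Apply Euclid's algorithm to 70429 and 18508:
70429 = 3·18508 + 14905
18508 = 1·14905 + 3603
14905 = 4·3603 + 493
3603 = 7·493 + 152
493 = 3·152 + 37
152 = 4·37 + 4
37 = 9·4 + 1
4 = 4·1 + 0
gcd(18508, 70429) = 1.
Working backward:
1 = 37 − 9·4
1 = −9·152 + 37·37
1 = 37·493 − 120·152
1 = −120·3603 + 877·493
1 = 877·14905 − 3628·3603
1 = −3628·18508 + 4505·14905
1 = 4505·70429 − 17143·18508
So 1 = (4505)·70429 + (-17143)·18508.

1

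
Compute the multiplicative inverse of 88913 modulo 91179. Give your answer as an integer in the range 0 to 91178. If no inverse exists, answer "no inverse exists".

no inverse exists

Compute gcd(88913, 91179):
91179 = 1*88913 + 2266
88913 = 39*2266 + 539
2266 = 4*539 + 110
539 = 4*110 + 99
110 = 1*99 + 11
99 = 9*11 + 0
gcd(88913, 91179) = 11 ≠ 1, so 88913 has no multiplicative inverse modulo 91179.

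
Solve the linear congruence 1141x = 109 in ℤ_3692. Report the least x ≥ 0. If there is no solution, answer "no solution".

1385

First find gcd(1141, 3692):
3692 = 3×1141 + 269
1141 = 4×269 + 65
269 = 4×65 + 9
65 = 7×9 + 2
9 = 4×2 + 1
2 = 2×1 + 0
gcd = 1, so a unique solution mod 3692 exists.
Back-substitute for the Bézout coefficients:
1 = 9 − 4·2
1 = −4·65 + 29·9
1 = 29·269 − 120·65
1 = −120·1141 + 509·269
1 = 509·3692 − 1647·1141
So 1141·(-1647) ≡ 1 (mod 3692), giving 1141⁻¹ ≡ 2045.
x ≡ 1141⁻¹·109 ≡ 2045·109 ≡ 1385 (mod 3692).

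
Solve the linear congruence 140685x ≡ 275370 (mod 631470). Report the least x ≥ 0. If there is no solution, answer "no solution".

First find gcd(140685, 631470):
631470 = 4*140685 + 68730
140685 = 2*68730 + 3225
68730 = 21*3225 + 1005
3225 = 3*1005 + 210
1005 = 4*210 + 165
210 = 1*165 + 45
165 = 3*45 + 30
45 = 1*30 + 15
30 = 2*15 + 0
gcd = 15 and 15 | 275370, so solutions exist. Divide through by 15: 9379x ≡ 18358 (mod 42098).
Now find 9379⁻¹ mod 42098:
42098 = 4×9379 + 4582
9379 = 2×4582 + 215
4582 = 21×215 + 67
215 = 3×67 + 14
67 = 4×14 + 11
14 = 1×11 + 3
11 = 3×3 + 2
3 = 1×2 + 1
2 = 2×1 + 0
Back-substitute:
1 = 3 − 2
1 = −11 + 4·3
1 = 4·14 − 5·11
1 = −5·67 + 24·14
1 = 24·215 − 77·67
1 = −77·4582 + 1641·215
1 = 1641·9379 − 3359·4582
1 = −3359·42098 + 15077·9379
So 9379⁻¹ ≡ 15077 (mod 42098).
Then x ≡ 15077·18358 ≡ 31314 (mod 42098); the smallest non-negative solution is x = 31314.

31314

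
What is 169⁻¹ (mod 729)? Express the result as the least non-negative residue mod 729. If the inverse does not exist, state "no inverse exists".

220

Apply the Euclidean algorithm to 729 and 169:
729 = 4·169 + 53
169 = 3·53 + 10
53 = 5·10 + 3
10 = 3·3 + 1
3 = 3·1 + 0
Since gcd(169, 729) = 1, back-substitute to write 1 as a combination:
1 = 10 − 3·3
1 = −3·53 + 16·10
1 = 16·169 − 51·53
1 = −51·729 + 220·169
So 169·220 ≡ 1 (mod 729).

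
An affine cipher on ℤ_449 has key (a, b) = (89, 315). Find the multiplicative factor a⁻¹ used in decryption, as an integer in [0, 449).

111

gcd(449, 89) by repeated division:
449 = 5*89 + 4
89 = 22*4 + 1
4 = 4*1 + 0
Since gcd(89, 449) = 1, back-substitute to write 1 as a combination:
1 = 89 − 22·4
1 = −22·449 + 111·89
So 89·111 ≡ 1 (mod 449).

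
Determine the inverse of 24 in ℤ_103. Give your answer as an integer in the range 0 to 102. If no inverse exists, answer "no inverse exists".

73

Apply the Euclidean algorithm to 103 and 24:
103 = 4×24 + 7
24 = 3×7 + 3
7 = 2×3 + 1
3 = 3×1 + 0
gcd = 1, so the inverse exists. Back-substitute:
1 = 7 − 2·3
1 = −2·24 + 7·7
1 = 7·103 − 30·24
Thus 24·(-30) ≡ 1 (mod 103); reducing, -30 mod 103 = 73.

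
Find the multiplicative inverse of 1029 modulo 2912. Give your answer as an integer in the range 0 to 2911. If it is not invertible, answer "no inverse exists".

no inverse exists

Compute gcd(1029, 2912):
2912 = 2*1029 + 854
1029 = 1*854 + 175
854 = 4*175 + 154
175 = 1*154 + 21
154 = 7*21 + 7
21 = 3*7 + 0
The gcd is 7, not 1, hence no inverse exists.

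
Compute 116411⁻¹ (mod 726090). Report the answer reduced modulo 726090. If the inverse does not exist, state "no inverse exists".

Run Euclid on (726090, 116411):
726090 = 6·116411 + 27624
116411 = 4·27624 + 5915
27624 = 4·5915 + 3964
5915 = 1·3964 + 1951
3964 = 2·1951 + 62
1951 = 31·62 + 29
62 = 2·29 + 4
29 = 7·4 + 1
4 = 4·1 + 0
gcd = 1, so the inverse exists. Back-substitute:
1 = 29 − 7·4
1 = −7·62 + 15·29
1 = 15·1951 − 472·62
1 = −472·3964 + 959·1951
1 = 959·5915 − 1431·3964
1 = −1431·27624 + 6683·5915
1 = 6683·116411 − 28163·27624
1 = −28163·726090 + 175661·116411
So 116411·175661 ≡ 1 (mod 726090).

175661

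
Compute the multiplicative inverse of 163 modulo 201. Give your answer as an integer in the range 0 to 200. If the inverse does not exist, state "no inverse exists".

gcd(201, 163) by repeated division:
201 = 1·163 + 38
163 = 4·38 + 11
38 = 3·11 + 5
11 = 2·5 + 1
5 = 5·1 + 0
The gcd is 1. Working backward:
1 = 11 − 2·5
1 = −2·38 + 7·11
1 = 7·163 − 30·38
1 = −30·201 + 37·163
So 163·37 ≡ 1 (mod 201).

37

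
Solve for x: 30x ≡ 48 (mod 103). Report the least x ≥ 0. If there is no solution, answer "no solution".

84

First find gcd(30, 103):
103 = 3×30 + 13
30 = 2×13 + 4
13 = 3×4 + 1
4 = 4×1 + 0
gcd = 1, so a unique solution mod 103 exists.
Back-substitute for the Bézout coefficients:
1 = 13 − 3·4
1 = −3·30 + 7·13
1 = 7·103 − 24·30
So 30·(-24) ≡ 1 (mod 103), giving 30⁻¹ ≡ 79.
x ≡ 30⁻¹·48 ≡ 79·48 ≡ 84 (mod 103).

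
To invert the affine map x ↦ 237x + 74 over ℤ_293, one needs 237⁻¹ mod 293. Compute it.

gcd(293, 237) by repeated division:
293 = 1×237 + 56
237 = 4×56 + 13
56 = 4×13 + 4
13 = 3×4 + 1
4 = 4×1 + 0
The gcd is 1. Working backward:
1 = 13 − 3·4
1 = −3·56 + 13·13
1 = 13·237 − 55·56
1 = −55·293 + 68·237
So 237·68 ≡ 1 (mod 293).

68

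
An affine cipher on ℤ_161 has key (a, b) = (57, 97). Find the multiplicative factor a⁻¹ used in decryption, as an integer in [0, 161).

Apply the Euclidean algorithm to 161 and 57:
161 = 2·57 + 47
57 = 1·47 + 10
47 = 4·10 + 7
10 = 1·7 + 3
7 = 2·3 + 1
3 = 3·1 + 0
Since gcd(57, 161) = 1, back-substitute to write 1 as a combination:
1 = 7 − 2·3
1 = −2·10 + 3·7
1 = 3·47 − 14·10
1 = −14·57 + 17·47
1 = 17·161 − 48·57
So 57·(-48) ≡ 1 (mod 161), and -48 ≡ 113 (mod 161).

113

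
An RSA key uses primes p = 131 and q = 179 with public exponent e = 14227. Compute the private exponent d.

19443

φ(n) = (p−1)(q−1) = 130·178 = 23140.
Need d with 14227·d ≡ 1 (mod 23140). Apply the extended Euclidean algorithm:
23140 = 1*14227 + 8913
14227 = 1*8913 + 5314
8913 = 1*5314 + 3599
5314 = 1*3599 + 1715
3599 = 2*1715 + 169
1715 = 10*169 + 25
169 = 6*25 + 19
25 = 1*19 + 6
19 = 3*6 + 1
6 = 6*1 + 0
Back-substitute:
1 = 19 − 3·6
1 = −3·25 + 4·19
1 = 4·169 − 27·25
1 = −27·1715 + 274·169
1 = 274·3599 − 575·1715
1 = −575·5314 + 849·3599
1 = 849·8913 − 1424·5314
1 = −1424·14227 + 2273·8913
1 = 2273·23140 − 3697·14227
So 14227·(-3697) ≡ 1 (mod 23140), hence d ≡ -3697 ≡ 19443 (mod 23140).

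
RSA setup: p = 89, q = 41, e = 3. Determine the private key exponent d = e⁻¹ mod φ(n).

2347

φ(n) = (p−1)(q−1) = 88·40 = 3520.
Need d with 3·d ≡ 1 (mod 3520). Apply the extended Euclidean algorithm:
3520 = 1173×3 + 1
3 = 3×1 + 0
Back-substitute:
1 = 3520 − 1173·3
So 3·(-1173) ≡ 1 (mod 3520), hence d ≡ -1173 ≡ 2347 (mod 3520).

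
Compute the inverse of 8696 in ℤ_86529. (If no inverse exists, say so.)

Apply the Euclidean algorithm to 86529 and 8696:
86529 = 9*8696 + 8265
8696 = 1*8265 + 431
8265 = 19*431 + 76
431 = 5*76 + 51
76 = 1*51 + 25
51 = 2*25 + 1
25 = 25*1 + 0
The gcd is 1. Working backward:
1 = 51 − 2·25
1 = −2·76 + 3·51
1 = 3·431 − 17·76
1 = −17·8265 + 326·431
1 = 326·8696 − 343·8265
1 = −343·86529 + 3413·8696
So 8696·3413 ≡ 1 (mod 86529).

3413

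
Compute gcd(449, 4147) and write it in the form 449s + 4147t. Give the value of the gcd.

Euclidean algorithm:
4147 = 9×449 + 106
449 = 4×106 + 25
106 = 4×25 + 6
25 = 4×6 + 1
6 = 6×1 + 0
gcd(449, 4147) = 1.
Working backward:
1 = 25 − 4·6
1 = −4·106 + 17·25
1 = 17·449 − 72·106
1 = −72·4147 + 665·449
So 1 = (-72)·4147 + (665)·449.

1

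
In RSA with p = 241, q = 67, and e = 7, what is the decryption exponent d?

2263

φ(n) = (p−1)(q−1) = 240·66 = 15840.
Need d with 7·d ≡ 1 (mod 15840). Apply the extended Euclidean algorithm:
15840 = 2262*7 + 6
7 = 1*6 + 1
6 = 6*1 + 0
Back-substitute:
1 = 7 − 6
1 = −15840 + 2263·7
So 7·2263 ≡ 1 (mod 15840), hence d = 2263.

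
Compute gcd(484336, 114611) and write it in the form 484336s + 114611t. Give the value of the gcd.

Apply Euclid's algorithm to 484336 and 114611:
484336 = 4×114611 + 25892
114611 = 4×25892 + 11043
25892 = 2×11043 + 3806
11043 = 2×3806 + 3431
3806 = 1×3431 + 375
3431 = 9×375 + 56
375 = 6×56 + 39
56 = 1×39 + 17
39 = 2×17 + 5
17 = 3×5 + 2
5 = 2×2 + 1
2 = 2×1 + 0
gcd(484336, 114611) = 1.
Working backward:
1 = 5 − 2·2
1 = −2·17 + 7·5
1 = 7·39 − 16·17
1 = −16·56 + 23·39
1 = 23·375 − 154·56
1 = −154·3431 + 1409·375
1 = 1409·3806 − 1563·3431
1 = −1563·11043 + 4535·3806
1 = 4535·25892 − 10633·11043
1 = −10633·114611 + 47067·25892
1 = 47067·484336 − 198901·114611
So 1 = (47067)·484336 + (-198901)·114611.

1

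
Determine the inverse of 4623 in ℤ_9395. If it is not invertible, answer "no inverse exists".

Run Euclid on (9395, 4623):
9395 = 2·4623 + 149
4623 = 31·149 + 4
149 = 37·4 + 1
4 = 4·1 + 0
gcd = 1, so the inverse exists. Back-substitute:
1 = 149 − 37·4
1 = −37·4623 + 1148·149
1 = 1148·9395 − 2333·4623
Hence 4623⁻¹ ≡ -2333 ≡ 7062 (mod 9395).

7062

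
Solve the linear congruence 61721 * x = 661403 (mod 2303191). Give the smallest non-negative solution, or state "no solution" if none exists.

gcd(61721, 2303191):
2303191 = 37*61721 + 19514
61721 = 3*19514 + 3179
19514 = 6*3179 + 440
3179 = 7*440 + 99
440 = 4*99 + 44
99 = 2*44 + 11
44 = 4*11 + 0
gcd = 11, but 11 ∤ 661403, so the congruence has no solution.

no solution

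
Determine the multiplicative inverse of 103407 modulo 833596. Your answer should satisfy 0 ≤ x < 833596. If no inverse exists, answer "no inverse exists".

244951

Apply the Euclidean algorithm to 833596 and 103407:
833596 = 8*103407 + 6340
103407 = 16*6340 + 1967
6340 = 3*1967 + 439
1967 = 4*439 + 211
439 = 2*211 + 17
211 = 12*17 + 7
17 = 2*7 + 3
7 = 2*3 + 1
3 = 3*1 + 0
The gcd is 1. Working backward:
1 = 7 − 2·3
1 = −2·17 + 5·7
1 = 5·211 − 62·17
1 = −62·439 + 129·211
1 = 129·1967 − 578·439
1 = −578·6340 + 1863·1967
1 = 1863·103407 − 30386·6340
1 = −30386·833596 + 244951·103407
So 103407·244951 ≡ 1 (mod 833596).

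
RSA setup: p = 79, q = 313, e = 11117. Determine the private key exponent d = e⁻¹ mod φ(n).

2165

φ(n) = (p−1)(q−1) = 78·312 = 24336.
Need d with 11117·d ≡ 1 (mod 24336). Apply the extended Euclidean algorithm:
24336 = 2*11117 + 2102
11117 = 5*2102 + 607
2102 = 3*607 + 281
607 = 2*281 + 45
281 = 6*45 + 11
45 = 4*11 + 1
11 = 11*1 + 0
Back-substitute:
1 = 45 − 4·11
1 = −4·281 + 25·45
1 = 25·607 − 54·281
1 = −54·2102 + 187·607
1 = 187·11117 − 989·2102
1 = −989·24336 + 2165·11117
So 11117·2165 ≡ 1 (mod 24336), hence d = 2165.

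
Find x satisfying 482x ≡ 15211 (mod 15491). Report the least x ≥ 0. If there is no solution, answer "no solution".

First find gcd(482, 15491):
15491 = 32×482 + 67
482 = 7×67 + 13
67 = 5×13 + 2
13 = 6×2 + 1
2 = 2×1 + 0
gcd = 1, so a unique solution mod 15491 exists.
Back-substitute for the Bézout coefficients:
1 = 13 − 6·2
1 = −6·67 + 31·13
1 = 31·482 − 223·67
1 = −223·15491 + 7167·482
So 482·(7167) ≡ 1 (mod 15491), giving 482⁻¹ ≡ 7167.
x ≡ 482⁻¹·15211 ≡ 7167·15211 ≡ 7070 (mod 15491).

7070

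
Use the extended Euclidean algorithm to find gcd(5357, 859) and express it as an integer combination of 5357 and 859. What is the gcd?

1

Euclidean algorithm:
5357 = 6×859 + 203
859 = 4×203 + 47
203 = 4×47 + 15
47 = 3×15 + 2
15 = 7×2 + 1
2 = 2×1 + 0
gcd(5357, 859) = 1.
Back-substituting:
1 = 15 − 7·2
1 = −7·47 + 22·15
1 = 22·203 − 95·47
1 = −95·859 + 402·203
1 = 402·5357 − 2507·859
So 1 = (402)·5357 + (-2507)·859.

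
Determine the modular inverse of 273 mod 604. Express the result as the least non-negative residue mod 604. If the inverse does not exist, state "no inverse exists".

177

Apply the Euclidean algorithm to 604 and 273:
604 = 2*273 + 58
273 = 4*58 + 41
58 = 1*41 + 17
41 = 2*17 + 7
17 = 2*7 + 3
7 = 2*3 + 1
3 = 3*1 + 0
Since gcd(273, 604) = 1, back-substitute to write 1 as a combination:
1 = 7 − 2·3
1 = −2·17 + 5·7
1 = 5·41 − 12·17
1 = −12·58 + 17·41
1 = 17·273 − 80·58
1 = −80·604 + 177·273
So 273·177 ≡ 1 (mod 604).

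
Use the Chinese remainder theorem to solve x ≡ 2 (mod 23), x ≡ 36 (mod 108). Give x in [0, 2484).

Write x = 2 + 23·k. Then 23·k ≡ 36 − 2 ≡ 34 (mod 108).
Need 23⁻¹ mod 108. Extended Euclid on (108, 23):
108 = 4·23 + 16
23 = 1·16 + 7
16 = 2·7 + 2
7 = 3·2 + 1
2 = 2·1 + 0
Back-substitute:
1 = 7 − 3·2
1 = −3·16 + 7·7
1 = 7·23 − 10·16
1 = −10·108 + 47·23
23⁻¹ ≡ 47 (mod 108), so k ≡ 47·34 ≡ 86 (mod 108).
x = 2 + 23·86 = 1980.

1980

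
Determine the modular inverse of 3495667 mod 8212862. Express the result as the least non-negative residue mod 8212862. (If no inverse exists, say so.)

no inverse exists

Euclidean algorithm on 8212862, 3495667:
8212862 = 2×3495667 + 1221528
3495667 = 2×1221528 + 1052611
1221528 = 1×1052611 + 168917
1052611 = 6×168917 + 39109
168917 = 4×39109 + 12481
39109 = 3×12481 + 1666
12481 = 7×1666 + 819
1666 = 2×819 + 28
819 = 29×28 + 7
28 = 4×7 + 0
The gcd is 7, not 1, hence no inverse exists.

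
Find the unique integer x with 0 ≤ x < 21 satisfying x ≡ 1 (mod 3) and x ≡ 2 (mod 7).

16

Write x = 1 + 3·k. Then 3·k ≡ 2 − 1 ≡ 1 (mod 7).
Need 3⁻¹ mod 7. Extended Euclid on (7, 3):
7 = 2×3 + 1
3 = 3×1 + 0
Back-substitute:
1 = 7 − 2·3
3⁻¹ ≡ 5 (mod 7), so k ≡ 5·1 ≡ 5 (mod 7).
x = 1 + 3·5 = 16.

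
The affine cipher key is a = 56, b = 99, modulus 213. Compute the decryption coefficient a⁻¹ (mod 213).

Apply the Euclidean algorithm to 213 and 56:
213 = 3·56 + 45
56 = 1·45 + 11
45 = 4·11 + 1
11 = 11·1 + 0
The gcd is 1. Working backward:
1 = 45 − 4·11
1 = −4·56 + 5·45
1 = 5·213 − 19·56
Hence 56⁻¹ ≡ -19 ≡ 194 (mod 213).

194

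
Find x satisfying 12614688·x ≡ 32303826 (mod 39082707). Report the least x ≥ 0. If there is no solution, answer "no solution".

3928787

First find gcd(12614688, 39082707):
39082707 = 3×12614688 + 1238643
12614688 = 10×1238643 + 228258
1238643 = 5×228258 + 97353
228258 = 2×97353 + 33552
97353 = 2×33552 + 30249
33552 = 1×30249 + 3303
30249 = 9×3303 + 522
3303 = 6×522 + 171
522 = 3×171 + 9
171 = 19×9 + 0
gcd = 9 and 9 | 32303826, so solutions exist. Divide through by 9: 1401632x ≡ 3589314 (mod 4342523).
Now find 1401632⁻¹ mod 4342523:
4342523 = 3·1401632 + 137627
1401632 = 10·137627 + 25362
137627 = 5·25362 + 10817
25362 = 2·10817 + 3728
10817 = 2·3728 + 3361
3728 = 1·3361 + 367
3361 = 9·367 + 58
367 = 6·58 + 19
58 = 3·19 + 1
19 = 19·1 + 0
Back-substitute:
1 = 58 − 3·19
1 = −3·367 + 19·58
1 = 19·3361 − 174·367
1 = −174·3728 + 193·3361
1 = 193·10817 − 560·3728
1 = −560·25362 + 1313·10817
1 = 1313·137627 − 7125·25362
1 = −7125·1401632 + 72563·137627
1 = 72563·4342523 − 224814·1401632
So 1401632·(-224814) ≡ 1 (mod 4342523), i.e. 1401632⁻¹ ≡ 4117709.
Then x ≡ 4117709·3589314 ≡ 3928787 (mod 4342523); the smallest non-negative solution is x = 3928787.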